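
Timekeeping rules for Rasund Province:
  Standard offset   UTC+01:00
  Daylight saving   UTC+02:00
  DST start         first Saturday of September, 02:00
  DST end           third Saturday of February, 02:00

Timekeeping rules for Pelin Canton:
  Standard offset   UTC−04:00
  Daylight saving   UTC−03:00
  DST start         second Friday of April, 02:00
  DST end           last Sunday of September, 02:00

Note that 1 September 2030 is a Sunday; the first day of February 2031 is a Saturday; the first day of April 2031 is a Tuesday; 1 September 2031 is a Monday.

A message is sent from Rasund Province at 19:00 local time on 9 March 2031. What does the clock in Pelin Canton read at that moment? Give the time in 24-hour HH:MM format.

14:00

1 September 2030 is a Sunday, so the first Saturday is September 7.
1 February 2031 is a Saturday, so the first Saturday is February 1 and the third is February 15.
Daylight saving runs 7 September 2030 – 15 February 2031; 9 March 2031 is outside that window, so Rasund Province is on standard time at UTC+01:00.
19:00 Rasund Province − 1h = 18:00 UTC.
1 April 2031 is a Tuesday, so the first Friday is April 4 and the second is April 11.
1 September 2031 is a Monday, so Sundays fall on 7, 14, 21, 28; the last is September 28.
At the standard offset (UTC−04:00), 18:00 UTC − 4h = 14:00 Pelin Canton standard time.
The standard-time date in Pelin Canton, 9 March 2031, does not fall between 11 April and 28 September, so daylight saving is not in effect and Pelin Canton is at UTC−04:00.
18:00 UTC − 4h = 14:00 Pelin Canton.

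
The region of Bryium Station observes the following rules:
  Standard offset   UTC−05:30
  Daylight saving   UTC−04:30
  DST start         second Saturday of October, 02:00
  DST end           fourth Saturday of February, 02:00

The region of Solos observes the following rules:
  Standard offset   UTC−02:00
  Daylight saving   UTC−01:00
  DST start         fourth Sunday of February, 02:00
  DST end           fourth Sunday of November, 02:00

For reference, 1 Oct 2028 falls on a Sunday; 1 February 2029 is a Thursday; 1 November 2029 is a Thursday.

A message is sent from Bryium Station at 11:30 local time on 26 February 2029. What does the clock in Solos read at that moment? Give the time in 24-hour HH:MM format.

1 October 2028 is a Sunday, so the first Saturday is October 7 and the second is October 14.
1 February 2029 is a Thursday, so the first Saturday is February 3 and the fourth is February 24.
26 February 2029 is outside the daylight-saving period (14 October 2028 – 24 February 2029), so Bryium Station is on standard time, UTC−05:30.
11:30 Bryium Station + 5h30m = 17:00 UTC.
1 February 2029 is a Thursday, so the first Sunday is February 4 and the fourth is February 25.
1 November 2029 is a Thursday, so the first Sunday is November 4 and the fourth is November 25.
At the standard offset (UTC−02:00), 17:00 UTC − 2h = 15:00 Solos standard time.
The standard-time date in Solos, 26 February 2029, lies within the daylight-saving period (25 February – 25 November), so Solos is on daylight time, UTC−01:00.
17:00 UTC − 1h = 16:00 Solos.

16:00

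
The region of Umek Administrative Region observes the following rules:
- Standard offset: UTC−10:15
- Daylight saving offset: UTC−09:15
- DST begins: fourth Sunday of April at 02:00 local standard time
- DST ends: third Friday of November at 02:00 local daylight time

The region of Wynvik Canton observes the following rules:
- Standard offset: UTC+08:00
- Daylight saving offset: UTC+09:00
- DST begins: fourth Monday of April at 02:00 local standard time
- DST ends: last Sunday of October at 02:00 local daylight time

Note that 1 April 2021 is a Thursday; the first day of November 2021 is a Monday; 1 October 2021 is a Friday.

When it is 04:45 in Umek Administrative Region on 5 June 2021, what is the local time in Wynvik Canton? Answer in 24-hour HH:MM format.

23:00

1 April 2021 is a Thursday, so the first Sunday is April 4 and the fourth is April 25.
1 November 2021 is a Monday, so the first Friday is November 5 and the third is November 19.
5 June 2021 falls between 25 April and 19 November, so daylight saving is in effect and Umek Administrative Region is at UTC−09:15.
04:45 Umek Administrative Region + 9h15m = 14:00 UTC.
1 April 2021 is a Thursday, so the first Monday is April 5 and the fourth is April 26.
1 October 2021 is a Friday, so Sundays fall on 3, 10, 17, 24, 31; the last is October 31.
At the standard offset (UTC+08:00), 14:00 UTC + 8h = 22:00 Wynvik Canton standard time.
The standard-time date in Wynvik Canton, 5 June 2021, falls between 26 April and 31 October, so daylight saving is in effect and Wynvik Canton is at UTC+09:00.
14:00 UTC + 9h = 23:00 Wynvik Canton.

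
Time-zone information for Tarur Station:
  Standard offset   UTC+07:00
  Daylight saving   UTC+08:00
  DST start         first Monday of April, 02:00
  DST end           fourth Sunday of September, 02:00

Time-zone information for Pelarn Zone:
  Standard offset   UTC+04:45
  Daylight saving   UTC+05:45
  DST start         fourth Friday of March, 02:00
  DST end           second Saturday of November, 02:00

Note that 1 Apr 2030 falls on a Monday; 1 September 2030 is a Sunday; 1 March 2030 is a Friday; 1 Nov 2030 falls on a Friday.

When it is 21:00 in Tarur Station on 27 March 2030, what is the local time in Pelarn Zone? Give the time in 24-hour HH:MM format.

1 April 2030 is a Monday, so the first Monday is April 1.
1 September 2030 is a Sunday, so the first Sunday is September 1 and the fourth is September 22.
27 March 2030 does not fall between 1 April and 22 September, so daylight saving is not in effect and Tarur Station is at UTC+07:00.
21:00 Tarur Station − 7h = 14:00 UTC.
1 March 2030 is a Friday, so the first Friday is March 1 and the fourth is March 22.
1 November 2030 is a Friday, so the first Saturday is November 2 and the second is November 9.
At the standard offset (UTC+04:45), 14:00 UTC + 4h45m = 18:45 Pelarn Zone standard time.
The standard-time date in Pelarn Zone, 27 March 2030, falls between 22 March and 9 November, so daylight saving is in effect and Pelarn Zone is at UTC+05:45.
14:00 UTC + 5h45m = 19:45 Pelarn Zone.

19:45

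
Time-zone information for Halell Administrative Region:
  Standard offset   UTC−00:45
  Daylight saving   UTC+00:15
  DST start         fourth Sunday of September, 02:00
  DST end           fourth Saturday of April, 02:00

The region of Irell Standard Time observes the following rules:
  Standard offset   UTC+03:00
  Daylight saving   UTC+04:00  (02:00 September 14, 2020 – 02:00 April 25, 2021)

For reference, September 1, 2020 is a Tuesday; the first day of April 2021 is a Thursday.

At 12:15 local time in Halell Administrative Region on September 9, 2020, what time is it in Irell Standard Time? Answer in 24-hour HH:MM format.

1 September 2020 is a Tuesday, so the first Sunday is September 6 and the fourth is September 27.
1 April 2021 is a Thursday, so the first Saturday is April 3 and the fourth is April 24.
Daylight saving runs 27 September 2020 – 24 April 2021; September 9, 2020 is outside that window, so Halell Administrative Region is on standard time at UTC−00:45.
12:15 Halell Administrative Region + 0h45m = 13:00 UTC.
At the standard offset (UTC+03:00), 13:00 UTC + 3h = 16:00 Irell Standard Time standard time.
Daylight saving runs 14 September 2020 – 25 April 2021; the standard-time date in Irell Standard Time, September 9, 2020, is outside that window, so Irell Standard Time is on standard time at UTC+03:00.
13:00 UTC + 3h = 16:00 Irell Standard Time.

16:00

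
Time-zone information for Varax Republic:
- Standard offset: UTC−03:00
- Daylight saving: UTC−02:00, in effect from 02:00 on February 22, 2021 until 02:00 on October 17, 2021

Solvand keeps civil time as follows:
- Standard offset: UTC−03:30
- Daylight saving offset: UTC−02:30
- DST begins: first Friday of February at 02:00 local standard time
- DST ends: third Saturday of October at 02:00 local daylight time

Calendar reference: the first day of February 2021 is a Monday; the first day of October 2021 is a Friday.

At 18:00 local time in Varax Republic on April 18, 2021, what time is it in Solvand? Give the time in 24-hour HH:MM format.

17:30

April 18, 2021 falls between 22 February and 17 October, so daylight saving is in effect and Varax Republic is at UTC−02:00.
18:00 Varax Republic + 2h = 20:00 UTC.
1 February 2021 is a Monday, so the first Friday is February 5.
1 October 2021 is a Friday, so the first Saturday is October 2 and the third is October 16.
At the standard offset (UTC−03:30), 20:00 UTC − 3h30m = 16:30 Solvand standard time.
The standard-time date in Solvand, April 18, 2021, lies within the daylight-saving period (5 February – 16 October), so Solvand is on daylight time, UTC−02:30.
20:00 UTC − 2h30m = 17:30 Solvand.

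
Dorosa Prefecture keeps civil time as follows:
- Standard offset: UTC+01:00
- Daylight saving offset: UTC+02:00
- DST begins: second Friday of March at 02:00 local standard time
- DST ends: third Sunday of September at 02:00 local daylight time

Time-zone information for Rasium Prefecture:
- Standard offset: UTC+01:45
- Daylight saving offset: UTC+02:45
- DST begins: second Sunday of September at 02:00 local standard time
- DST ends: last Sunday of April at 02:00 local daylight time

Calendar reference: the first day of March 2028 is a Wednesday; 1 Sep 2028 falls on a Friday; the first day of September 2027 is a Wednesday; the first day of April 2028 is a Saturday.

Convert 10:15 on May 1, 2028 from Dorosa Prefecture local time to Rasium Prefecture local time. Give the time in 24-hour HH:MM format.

1 March 2028 is a Wednesday, so the first Friday is March 3 and the second is March 10.
1 September 2028 is a Friday, so the first Sunday is September 3 and the third is September 17.
May 1, 2028 lies within the daylight-saving period (10 March – 17 September), so Dorosa Prefecture is on daylight time, UTC+02:00.
10:15 Dorosa Prefecture − 2h = 08:15 UTC.
1 September 2027 is a Wednesday, so the first Sunday is September 5 and the second is September 12.
1 April 2028 is a Saturday, so Sundays fall on 2, 9, 16, 23, 30; the last is April 30.
At the standard offset (UTC+01:45), 08:15 UTC + 1h45m = 10:00 Rasium Prefecture standard time.
Daylight saving runs 12 September 2027 – 30 April 2028; the standard-time date in Rasium Prefecture, May 1, 2028, is outside that window, so Rasium Prefecture is on standard time at UTC+01:45.
08:15 UTC + 1h45m = 10:00 Rasium Prefecture.

10:00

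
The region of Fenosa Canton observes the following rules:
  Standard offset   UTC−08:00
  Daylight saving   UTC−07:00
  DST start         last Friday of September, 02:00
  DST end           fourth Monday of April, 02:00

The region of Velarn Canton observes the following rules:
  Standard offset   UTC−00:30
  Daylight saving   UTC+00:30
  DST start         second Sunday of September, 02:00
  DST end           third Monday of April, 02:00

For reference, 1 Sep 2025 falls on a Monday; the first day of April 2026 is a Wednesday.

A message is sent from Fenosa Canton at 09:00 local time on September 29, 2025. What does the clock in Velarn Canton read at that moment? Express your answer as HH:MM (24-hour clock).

1 September 2025 is a Monday, so Fridays fall on 5, 12, 19, 26; the last is September 26.
1 April 2026 is a Wednesday, so the first Monday is April 6 and the fourth is April 27.
September 29, 2025 falls between 26 September 2025 and 27 April 2026, so daylight saving is in effect and Fenosa Canton is at UTC−07:00.
09:00 Fenosa Canton + 7h = 16:00 UTC.
1 September 2025 is a Monday, so the first Sunday is September 7 and the second is September 14.
1 April 2026 is a Wednesday, so the first Monday is April 6 and the third is April 20.
At the standard offset (UTC−00:30), 16:00 UTC − 0h30m = 15:30 Velarn Canton standard time.
Daylight saving runs 14 September 2025 – 20 April 2026; the standard-time date in Velarn Canton, September 29, 2025, is inside that window, so Velarn Canton is at UTC+00:30.
16:00 UTC + 0h30m = 16:30 Velarn Canton.

16:30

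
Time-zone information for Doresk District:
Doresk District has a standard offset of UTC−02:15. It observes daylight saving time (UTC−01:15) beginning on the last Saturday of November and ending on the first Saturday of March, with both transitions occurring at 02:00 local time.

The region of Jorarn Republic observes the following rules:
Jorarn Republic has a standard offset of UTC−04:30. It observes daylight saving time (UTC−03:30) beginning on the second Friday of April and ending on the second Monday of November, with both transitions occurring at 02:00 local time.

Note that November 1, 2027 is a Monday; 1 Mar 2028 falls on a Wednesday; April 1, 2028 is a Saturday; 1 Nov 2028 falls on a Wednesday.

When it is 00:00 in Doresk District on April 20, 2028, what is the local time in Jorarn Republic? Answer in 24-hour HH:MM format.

1 November 2027 is a Monday, so Saturdays fall on 6, 13, 20, 27; the last is November 27.
1 March 2028 is a Wednesday, so the first Saturday is March 4.
April 20, 2028 is outside the daylight-saving period (27 November 2027 – 4 March 2028), so Doresk District is on standard time, UTC−02:15.
00:00 Doresk District + 2h15m = 02:15 UTC.
1 April 2028 is a Saturday, so the first Friday is April 7 and the second is April 14.
1 November 2028 is a Wednesday, so the first Monday is November 6 and the second is November 13.
At the standard offset (UTC−04:30), 02:15 UTC − 4h30m = 21:45 Jorarn Republic standard time (rolling into the previous day, 19 April 2028).
The standard-time date in Jorarn Republic, April 19, 2028, falls between 14 April and 13 November, so daylight saving is in effect and Jorarn Republic is at UTC−03:30.
02:15 UTC − 3h30m = 22:45 Jorarn Republic (rolling into the previous day, 19 April 2028).

22:45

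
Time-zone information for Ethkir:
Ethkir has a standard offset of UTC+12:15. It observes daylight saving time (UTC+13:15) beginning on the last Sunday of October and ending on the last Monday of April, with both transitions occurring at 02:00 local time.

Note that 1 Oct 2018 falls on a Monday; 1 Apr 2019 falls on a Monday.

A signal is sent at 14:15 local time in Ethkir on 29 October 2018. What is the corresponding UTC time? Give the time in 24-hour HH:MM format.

01:00

1 October 2018 is a Monday, so Sundays fall on 7, 14, 21, 28; the last is October 28.
1 April 2019 is a Monday, so Mondays fall on 1, 8, 15, 22, 29; the last is April 29.
Daylight saving runs 28 October 2018 – 29 April 2019; 29 October 2018 is inside that window, so Ethkir is at UTC+13:15.
14:15 local − 13h15m = 01:00 UTC.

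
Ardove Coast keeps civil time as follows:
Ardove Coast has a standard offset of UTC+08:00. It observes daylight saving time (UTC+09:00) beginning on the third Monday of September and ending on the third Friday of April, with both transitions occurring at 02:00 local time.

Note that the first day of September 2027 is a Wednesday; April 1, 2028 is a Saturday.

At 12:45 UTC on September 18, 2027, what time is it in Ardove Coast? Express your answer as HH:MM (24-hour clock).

20:45

1 September 2027 is a Wednesday, so the first Monday is September 6 and the third is September 20.
1 April 2028 is a Saturday, so the first Friday is April 7 and the third is April 21.
At the standard offset (UTC+08:00), 12:45 UTC + 8h = 20:45 Ardove Coast standard time.
The standard-time date in Ardove Coast, September 18, 2027, does not fall between 20 September 2027 and 21 April 2028, so daylight saving is not in effect and Ardove Coast is at UTC+08:00.
12:45 UTC + 8h = 20:45 local.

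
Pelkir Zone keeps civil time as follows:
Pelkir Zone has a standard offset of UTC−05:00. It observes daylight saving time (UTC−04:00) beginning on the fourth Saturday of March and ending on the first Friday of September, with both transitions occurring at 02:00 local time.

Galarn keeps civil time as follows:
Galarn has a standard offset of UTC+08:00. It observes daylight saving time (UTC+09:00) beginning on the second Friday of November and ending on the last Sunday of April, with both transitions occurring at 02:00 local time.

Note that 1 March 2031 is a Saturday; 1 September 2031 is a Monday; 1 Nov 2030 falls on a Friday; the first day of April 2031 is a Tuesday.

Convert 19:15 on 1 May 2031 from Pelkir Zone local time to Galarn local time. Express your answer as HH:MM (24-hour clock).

1 March 2031 is a Saturday, so the first Saturday is March 1 and the fourth is March 22.
1 September 2031 is a Monday, so the first Friday is September 5.
1 May 2031 lies within the daylight-saving period (22 March – 5 September), so Pelkir Zone is on daylight time, UTC−04:00.
19:15 Pelkir Zone + 4h = 23:15 UTC.
1 November 2030 is a Friday, so the first Friday is November 1 and the second is November 8.
1 April 2031 is a Tuesday, so Sundays fall on 6, 13, 20, 27; the last is April 27.
At the standard offset (UTC+08:00), 23:15 UTC + 8h = 07:15 Galarn standard time (rolling into the next day, 2 May 2031).
The standard-time date in Galarn, 2 May 2031, does not fall between 8 November 2030 and 27 April 2031, so daylight saving is not in effect and Galarn is at UTC+08:00.
23:15 UTC + 8h = 07:15 Galarn (rolling into the next day, 2 May 2031).

07:15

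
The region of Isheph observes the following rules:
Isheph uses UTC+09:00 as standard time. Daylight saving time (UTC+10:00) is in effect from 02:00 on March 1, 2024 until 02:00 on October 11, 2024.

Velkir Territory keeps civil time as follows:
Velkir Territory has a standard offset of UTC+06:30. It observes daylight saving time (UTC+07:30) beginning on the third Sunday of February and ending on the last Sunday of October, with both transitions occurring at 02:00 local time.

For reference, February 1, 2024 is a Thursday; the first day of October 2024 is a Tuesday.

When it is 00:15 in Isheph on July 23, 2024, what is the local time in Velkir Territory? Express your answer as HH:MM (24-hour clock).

21:45

July 23, 2024 falls between 1 March and 11 October, so daylight saving is in effect and Isheph is at UTC+10:00.
00:15 Isheph − 10h = 14:15 UTC (rolling into the previous day, 22 July 2024).
1 February 2024 is a Thursday, so the first Sunday is February 4 and the third is February 18.
1 October 2024 is a Tuesday, so Sundays fall on 6, 13, 20, 27; the last is October 27.
At the standard offset (UTC+06:30), 14:15 UTC + 6h30m = 20:45 Velkir Territory standard time.
The standard-time date in Velkir Territory, July 22, 2024, falls between 18 February and 27 October, so daylight saving is in effect and Velkir Territory is at UTC+07:30.
14:15 UTC + 7h30m = 21:45 Velkir Territory.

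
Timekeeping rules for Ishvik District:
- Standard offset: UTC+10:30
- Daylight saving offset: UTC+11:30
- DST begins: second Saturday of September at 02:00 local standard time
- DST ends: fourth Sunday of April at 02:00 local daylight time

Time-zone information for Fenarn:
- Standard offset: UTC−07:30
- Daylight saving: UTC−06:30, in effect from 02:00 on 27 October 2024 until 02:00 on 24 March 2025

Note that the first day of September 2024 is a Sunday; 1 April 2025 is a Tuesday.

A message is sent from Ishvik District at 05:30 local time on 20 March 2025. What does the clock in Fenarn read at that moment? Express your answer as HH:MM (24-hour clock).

11:30

1 September 2024 is a Sunday, so the first Saturday is September 7 and the second is September 14.
1 April 2025 is a Tuesday, so the first Sunday is April 6 and the fourth is April 27.
Daylight saving runs 14 September 2024 – 27 April 2025; 20 March 2025 is inside that window, so Ishvik District is at UTC+11:30.
05:30 Ishvik District − 11h30m = 18:00 UTC (rolling into the previous day, 19 March 2025).
At the standard offset (UTC−07:30), 18:00 UTC − 7h30m = 10:30 Fenarn standard time.
Daylight saving runs 27 October 2024 – 24 March 2025; the standard-time date in Fenarn, 19 March 2025, is inside that window, so Fenarn is at UTC−06:30.
18:00 UTC − 6h30m = 11:30 Fenarn.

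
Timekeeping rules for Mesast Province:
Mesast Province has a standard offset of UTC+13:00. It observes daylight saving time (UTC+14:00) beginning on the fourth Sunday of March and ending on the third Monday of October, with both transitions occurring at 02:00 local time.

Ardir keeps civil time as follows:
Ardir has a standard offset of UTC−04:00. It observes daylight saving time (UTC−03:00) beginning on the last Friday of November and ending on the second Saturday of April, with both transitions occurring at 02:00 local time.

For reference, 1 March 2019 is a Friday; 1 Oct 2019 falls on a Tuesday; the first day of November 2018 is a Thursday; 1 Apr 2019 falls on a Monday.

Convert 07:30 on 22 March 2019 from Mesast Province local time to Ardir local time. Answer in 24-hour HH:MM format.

1 March 2019 is a Friday, so the first Sunday is March 3 and the fourth is March 24.
1 October 2019 is a Tuesday, so the first Monday is October 7 and the third is October 21.
Daylight saving runs 24 March – 21 October; 22 March 2019 is outside that window, so Mesast Province is on standard time at UTC+13:00.
07:30 Mesast Province − 13h = 18:30 UTC (rolling into the previous day, 21 March 2019).
1 November 2018 is a Thursday, so Fridays fall on 2, 9, 16, 23, 30; the last is November 30.
1 April 2019 is a Monday, so the first Saturday is April 6 and the second is April 13.
At the standard offset (UTC−04:00), 18:30 UTC − 4h = 14:30 Ardir standard time.
Daylight saving runs 30 November 2018 – 13 April 2019; the standard-time date in Ardir, 21 March 2019, is inside that window, so Ardir is at UTC−03:00.
18:30 UTC − 3h = 15:30 Ardir.

15:30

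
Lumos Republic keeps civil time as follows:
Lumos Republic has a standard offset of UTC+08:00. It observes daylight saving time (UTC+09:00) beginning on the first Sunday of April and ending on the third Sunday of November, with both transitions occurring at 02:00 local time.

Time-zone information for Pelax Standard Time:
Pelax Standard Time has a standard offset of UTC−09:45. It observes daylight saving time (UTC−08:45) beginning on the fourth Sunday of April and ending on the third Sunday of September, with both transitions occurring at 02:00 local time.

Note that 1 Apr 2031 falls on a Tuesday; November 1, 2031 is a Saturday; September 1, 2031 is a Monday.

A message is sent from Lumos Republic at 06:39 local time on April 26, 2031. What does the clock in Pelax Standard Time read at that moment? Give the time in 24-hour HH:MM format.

11:54

1 April 2031 is a Tuesday, so the first Sunday is April 6.
1 November 2031 is a Saturday, so the first Sunday is November 2 and the third is November 16.
April 26, 2031 falls between 6 April and 16 November, so daylight saving is in effect and Lumos Republic is at UTC+09:00.
06:39 Lumos Republic − 9h = 21:39 UTC (rolling into the previous day, 25 April 2031).
1 April 2031 is a Tuesday, so the first Sunday is April 6 and the fourth is April 27.
1 September 2031 is a Monday, so the first Sunday is September 7 and the third is September 21.
At the standard offset (UTC−09:45), 21:39 UTC − 9h45m = 11:54 Pelax Standard Time standard time.
The standard-time date in Pelax Standard Time, April 25, 2031, is outside the daylight-saving period (27 April – 21 September), so Pelax Standard Time is on standard time, UTC−09:45.
21:39 UTC − 9h45m = 11:54 Pelax Standard Time.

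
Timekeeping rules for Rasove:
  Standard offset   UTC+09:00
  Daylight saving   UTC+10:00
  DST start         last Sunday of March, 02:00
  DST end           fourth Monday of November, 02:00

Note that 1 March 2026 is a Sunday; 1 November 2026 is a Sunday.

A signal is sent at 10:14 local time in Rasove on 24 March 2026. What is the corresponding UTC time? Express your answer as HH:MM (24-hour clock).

01:14

1 March 2026 is a Sunday, so Sundays fall on 1, 8, 15, 22, 29; the last is March 29.
1 November 2026 is a Sunday, so the first Monday is November 2 and the fourth is November 23.
Daylight saving runs 29 March – 23 November; 24 March 2026 is outside that window, so Rasove is on standard time at UTC+09:00.
10:14 local − 9h = 01:14 UTC.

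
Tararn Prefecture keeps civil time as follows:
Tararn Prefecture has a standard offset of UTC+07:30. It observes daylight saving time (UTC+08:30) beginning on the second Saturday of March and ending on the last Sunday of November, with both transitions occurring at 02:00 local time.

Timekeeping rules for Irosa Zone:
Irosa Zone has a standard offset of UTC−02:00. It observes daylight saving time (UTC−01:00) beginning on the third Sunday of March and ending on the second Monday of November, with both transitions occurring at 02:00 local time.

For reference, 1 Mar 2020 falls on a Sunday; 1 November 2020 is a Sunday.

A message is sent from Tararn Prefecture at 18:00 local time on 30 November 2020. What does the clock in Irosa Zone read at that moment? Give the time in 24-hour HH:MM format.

08:30

1 March 2020 is a Sunday, so the first Saturday is March 7 and the second is March 14.
1 November 2020 is a Sunday, so Sundays fall on 1, 8, 15, 22, 29; the last is November 29.
Daylight saving runs 14 March – 29 November; 30 November 2020 is outside that window, so Tararn Prefecture is on standard time at UTC+07:30.
18:00 Tararn Prefecture − 7h30m = 10:30 UTC.
1 March 2020 is a Sunday, so the first Sunday is March 1 and the third is March 15.
1 November 2020 is a Sunday, so the first Monday is November 2 and the second is November 9.
At the standard offset (UTC−02:00), 10:30 UTC − 2h = 08:30 Irosa Zone standard time.
Daylight saving runs 15 March – 9 November; the standard-time date in Irosa Zone, 30 November 2020, is outside that window, so Irosa Zone is on standard time at UTC−02:00.
10:30 UTC − 2h = 08:30 Irosa Zone.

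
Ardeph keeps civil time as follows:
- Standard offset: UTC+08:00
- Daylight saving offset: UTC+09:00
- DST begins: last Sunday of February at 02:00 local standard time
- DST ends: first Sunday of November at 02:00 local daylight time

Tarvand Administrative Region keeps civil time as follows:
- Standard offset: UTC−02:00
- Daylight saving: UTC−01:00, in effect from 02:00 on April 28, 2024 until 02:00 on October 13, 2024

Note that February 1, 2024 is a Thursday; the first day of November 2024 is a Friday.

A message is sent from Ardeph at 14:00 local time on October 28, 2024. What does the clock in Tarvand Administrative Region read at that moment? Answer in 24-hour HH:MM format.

03:00

1 February 2024 is a Thursday, so Sundays fall on 4, 11, 18, 25; the last is February 25.
1 November 2024 is a Friday, so the first Sunday is November 3.
October 28, 2024 lies within the daylight-saving period (25 February – 3 November), so Ardeph is on daylight time, UTC+09:00.
14:00 Ardeph − 9h = 05:00 UTC.
At the standard offset (UTC−02:00), 05:00 UTC − 2h = 03:00 Tarvand Administrative Region standard time.
The standard-time date in Tarvand Administrative Region, October 28, 2024, is outside the daylight-saving period (28 April – 13 October), so Tarvand Administrative Region is on standard time, UTC−02:00.
05:00 UTC − 2h = 03:00 Tarvand Administrative Region.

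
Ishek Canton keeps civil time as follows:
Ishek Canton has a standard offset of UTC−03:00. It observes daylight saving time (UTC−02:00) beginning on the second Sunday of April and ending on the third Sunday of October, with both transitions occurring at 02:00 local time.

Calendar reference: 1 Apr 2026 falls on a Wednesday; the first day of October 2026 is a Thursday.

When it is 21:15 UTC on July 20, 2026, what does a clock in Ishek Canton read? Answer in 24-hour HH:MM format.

19:15

1 April 2026 is a Wednesday, so the first Sunday is April 5 and the second is April 12.
1 October 2026 is a Thursday, so the first Sunday is October 4 and the third is October 18.
At the standard offset (UTC−03:00), 21:15 UTC − 3h = 18:15 Ishek Canton standard time.
Daylight saving runs 12 April – 18 October; the standard-time date in Ishek Canton, July 20, 2026, is inside that window, so Ishek Canton is at UTC−02:00.
21:15 UTC − 2h = 19:15 local.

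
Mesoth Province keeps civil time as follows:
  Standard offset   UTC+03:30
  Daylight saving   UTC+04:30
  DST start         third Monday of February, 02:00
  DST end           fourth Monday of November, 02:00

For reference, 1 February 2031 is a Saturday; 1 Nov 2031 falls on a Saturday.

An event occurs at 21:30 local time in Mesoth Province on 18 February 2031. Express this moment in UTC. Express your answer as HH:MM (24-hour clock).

1 February 2031 is a Saturday, so the first Monday is February 3 and the third is February 17.
1 November 2031 is a Saturday, so the first Monday is November 3 and the fourth is November 24.
18 February 2031 lies within the daylight-saving period (17 February – 24 November), so Mesoth Province is on daylight time, UTC+04:30.
21:30 local − 4h30m = 17:00 UTC.

17:00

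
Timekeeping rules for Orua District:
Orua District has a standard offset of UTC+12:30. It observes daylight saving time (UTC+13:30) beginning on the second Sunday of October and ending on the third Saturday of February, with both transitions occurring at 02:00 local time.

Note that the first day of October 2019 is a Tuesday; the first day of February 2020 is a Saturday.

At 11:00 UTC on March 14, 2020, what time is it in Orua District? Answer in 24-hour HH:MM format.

1 October 2019 is a Tuesday, so the first Sunday is October 6 and the second is October 13.
1 February 2020 is a Saturday, so the first Saturday is February 1 and the third is February 15.
At the standard offset (UTC+12:30), 11:00 UTC + 12h30m = 23:30 Orua District standard time.
The standard-time date in Orua District, March 14, 2020, is outside the daylight-saving period (13 October 2019 – 15 February 2020), so Orua District is on standard time, UTC+12:30.
11:00 UTC + 12h30m = 23:30 local.

23:30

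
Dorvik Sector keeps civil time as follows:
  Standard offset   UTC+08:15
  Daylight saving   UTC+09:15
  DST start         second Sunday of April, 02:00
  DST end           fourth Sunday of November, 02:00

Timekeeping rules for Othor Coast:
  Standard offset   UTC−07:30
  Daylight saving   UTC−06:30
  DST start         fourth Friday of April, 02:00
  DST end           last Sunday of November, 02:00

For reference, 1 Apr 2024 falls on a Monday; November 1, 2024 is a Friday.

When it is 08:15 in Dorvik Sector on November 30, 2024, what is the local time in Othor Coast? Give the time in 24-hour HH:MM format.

1 April 2024 is a Monday, so the first Sunday is April 7 and the second is April 14.
1 November 2024 is a Friday, so the first Sunday is November 3 and the fourth is November 24.
November 30, 2024 does not fall between 14 April and 24 November, so daylight saving is not in effect and Dorvik Sector is at UTC+08:15.
08:15 Dorvik Sector − 8h15m = 00:00 UTC.
1 April 2024 is a Monday, so the first Friday is April 5 and the fourth is April 26.
1 November 2024 is a Friday, so Sundays fall on 3, 10, 17, 24; the last is November 24.
At the standard offset (UTC−07:30), 00:00 UTC − 7h30m = 16:30 Othor Coast standard time (rolling into the previous day, 29 November 2024).
The standard-time date in Othor Coast, November 29, 2024, does not fall between 26 April and 24 November, so daylight saving is not in effect and Othor Coast is at UTC−07:30.
00:00 UTC − 7h30m = 16:30 Othor Coast (rolling into the previous day, 29 November 2024).

16:30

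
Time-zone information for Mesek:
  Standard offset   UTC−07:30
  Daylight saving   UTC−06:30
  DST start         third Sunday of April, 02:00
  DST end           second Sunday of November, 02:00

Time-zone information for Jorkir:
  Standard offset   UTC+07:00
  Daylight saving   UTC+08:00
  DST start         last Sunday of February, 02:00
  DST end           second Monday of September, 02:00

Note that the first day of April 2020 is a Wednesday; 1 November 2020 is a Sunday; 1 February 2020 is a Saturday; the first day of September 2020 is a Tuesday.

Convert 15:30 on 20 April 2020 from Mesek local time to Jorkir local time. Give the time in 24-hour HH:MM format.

1 April 2020 is a Wednesday, so the first Sunday is April 5 and the third is April 19.
1 November 2020 is a Sunday, so the first Sunday is November 1 and the second is November 8.
Daylight saving runs 19 April – 8 November; 20 April 2020 is inside that window, so Mesek is at UTC−06:30.
15:30 Mesek + 6h30m = 22:00 UTC.
1 February 2020 is a Saturday, so Sundays fall on 2, 9, 16, 23; the last is February 23.
1 September 2020 is a Tuesday, so the first Monday is September 7 and the second is September 14.
At the standard offset (UTC+07:00), 22:00 UTC + 7h = 05:00 Jorkir standard time (rolling into the next day, 21 April 2020).
The standard-time date in Jorkir, 21 April 2020, lies within the daylight-saving period (23 February – 14 September), so Jorkir is on daylight time, UTC+08:00.
22:00 UTC + 8h = 06:00 Jorkir (rolling into the next day, 21 April 2020).

06:00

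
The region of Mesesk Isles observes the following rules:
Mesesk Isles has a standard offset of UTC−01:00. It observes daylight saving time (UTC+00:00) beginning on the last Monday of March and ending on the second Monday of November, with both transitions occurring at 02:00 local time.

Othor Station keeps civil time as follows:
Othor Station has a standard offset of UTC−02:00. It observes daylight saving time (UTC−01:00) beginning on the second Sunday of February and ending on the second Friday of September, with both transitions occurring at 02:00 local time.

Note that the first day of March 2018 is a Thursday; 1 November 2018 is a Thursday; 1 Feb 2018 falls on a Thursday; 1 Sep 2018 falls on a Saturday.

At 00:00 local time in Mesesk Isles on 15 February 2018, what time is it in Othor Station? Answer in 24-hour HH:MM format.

1 March 2018 is a Thursday, so Mondays fall on 5, 12, 19, 26; the last is March 26.
1 November 2018 is a Thursday, so the first Monday is November 5 and the second is November 12.
15 February 2018 does not fall between 26 March and 12 November, so daylight saving is not in effect and Mesesk Isles is at UTC−01:00.
00:00 Mesesk Isles + 1h = 01:00 UTC.
1 February 2018 is a Thursday, so the first Sunday is February 4 and the second is February 11.
1 September 2018 is a Saturday, so the first Friday is September 7 and the second is September 14.
At the standard offset (UTC−02:00), 01:00 UTC − 2h = 23:00 Othor Station standard time (rolling into the previous day, 14 February 2018).
The standard-time date in Othor Station, 14 February 2018, lies within the daylight-saving period (11 February – 14 September), so Othor Station is on daylight time, UTC−01:00.
01:00 UTC − 1h = 00:00 Othor Station.

00:00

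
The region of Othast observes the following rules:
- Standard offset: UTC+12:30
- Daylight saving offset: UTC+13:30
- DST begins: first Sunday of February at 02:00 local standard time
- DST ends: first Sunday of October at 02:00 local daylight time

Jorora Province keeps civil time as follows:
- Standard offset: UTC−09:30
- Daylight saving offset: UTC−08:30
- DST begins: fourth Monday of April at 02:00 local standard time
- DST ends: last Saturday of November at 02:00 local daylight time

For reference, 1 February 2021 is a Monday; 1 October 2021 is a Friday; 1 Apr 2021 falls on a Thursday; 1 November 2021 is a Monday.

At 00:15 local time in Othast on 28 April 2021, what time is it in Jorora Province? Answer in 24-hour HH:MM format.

02:15

1 February 2021 is a Monday, so the first Sunday is February 7.
1 October 2021 is a Friday, so the first Sunday is October 3.
28 April 2021 falls between 7 February and 3 October, so daylight saving is in effect and Othast is at UTC+13:30.
00:15 Othast − 13h30m = 10:45 UTC (rolling into the previous day, 27 April 2021).
1 April 2021 is a Thursday, so the first Monday is April 5 and the fourth is April 26.
1 November 2021 is a Monday, so Saturdays fall on 6, 13, 20, 27; the last is November 27.
At the standard offset (UTC−09:30), 10:45 UTC − 9h30m = 01:15 Jorora Province standard time.
The standard-time date in Jorora Province, 27 April 2021, lies within the daylight-saving period (26 April – 27 November), so Jorora Province is on daylight time, UTC−08:30.
10:45 UTC − 8h30m = 02:15 Jorora Province.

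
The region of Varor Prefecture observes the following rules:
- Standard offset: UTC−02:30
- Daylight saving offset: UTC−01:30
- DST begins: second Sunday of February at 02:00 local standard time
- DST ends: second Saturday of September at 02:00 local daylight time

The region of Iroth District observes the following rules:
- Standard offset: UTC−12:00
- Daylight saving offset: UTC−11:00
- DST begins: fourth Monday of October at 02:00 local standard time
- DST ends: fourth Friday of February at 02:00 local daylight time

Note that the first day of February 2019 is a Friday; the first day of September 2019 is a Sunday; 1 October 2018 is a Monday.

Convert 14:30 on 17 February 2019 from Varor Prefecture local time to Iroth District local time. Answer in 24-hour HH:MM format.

1 February 2019 is a Friday, so the first Sunday is February 3 and the second is February 10.
1 September 2019 is a Sunday, so the first Saturday is September 7 and the second is September 14.
Daylight saving runs 10 February – 14 September; 17 February 2019 is inside that window, so Varor Prefecture is at UTC−01:30.
14:30 Varor Prefecture + 1h30m = 16:00 UTC.
1 October 2018 is a Monday, so the first Monday is October 1 and the fourth is October 22.
1 February 2019 is a Friday, so the first Friday is February 1 and the fourth is February 22.
At the standard offset (UTC−12:00), 16:00 UTC − 12h = 04:00 Iroth District standard time.
The standard-time date in Iroth District, 17 February 2019, lies within the daylight-saving period (22 October 2018 – 22 February 2019), so Iroth District is on daylight time, UTC−11:00.
16:00 UTC − 11h = 05:00 Iroth District.

05:00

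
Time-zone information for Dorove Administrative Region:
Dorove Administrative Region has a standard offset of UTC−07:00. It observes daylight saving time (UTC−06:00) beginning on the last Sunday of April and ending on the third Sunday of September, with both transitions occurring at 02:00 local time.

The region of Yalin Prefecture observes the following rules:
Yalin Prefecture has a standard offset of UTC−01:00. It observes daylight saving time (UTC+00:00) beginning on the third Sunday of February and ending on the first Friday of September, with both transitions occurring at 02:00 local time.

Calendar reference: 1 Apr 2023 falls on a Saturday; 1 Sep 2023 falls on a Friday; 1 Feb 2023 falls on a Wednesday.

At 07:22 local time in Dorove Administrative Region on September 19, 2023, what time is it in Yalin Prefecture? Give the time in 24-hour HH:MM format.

1 April 2023 is a Saturday, so Sundays fall on 2, 9, 16, 23, 30; the last is April 30.
1 September 2023 is a Friday, so the first Sunday is September 3 and the third is September 17.
Daylight saving runs 30 April – 17 September; September 19, 2023 is outside that window, so Dorove Administrative Region is on standard time at UTC−07:00.
07:22 Dorove Administrative Region + 7h = 14:22 UTC.
1 February 2023 is a Wednesday, so the first Sunday is February 5 and the third is February 19.
1 September 2023 is a Friday, so the first Friday is September 1.
At the standard offset (UTC−01:00), 14:22 UTC − 1h = 13:22 Yalin Prefecture standard time.
The standard-time date in Yalin Prefecture, September 19, 2023, is outside the daylight-saving period (19 February – 1 September), so Yalin Prefecture is on standard time, UTC−01:00.
14:22 UTC − 1h = 13:22 Yalin Prefecture.

13:22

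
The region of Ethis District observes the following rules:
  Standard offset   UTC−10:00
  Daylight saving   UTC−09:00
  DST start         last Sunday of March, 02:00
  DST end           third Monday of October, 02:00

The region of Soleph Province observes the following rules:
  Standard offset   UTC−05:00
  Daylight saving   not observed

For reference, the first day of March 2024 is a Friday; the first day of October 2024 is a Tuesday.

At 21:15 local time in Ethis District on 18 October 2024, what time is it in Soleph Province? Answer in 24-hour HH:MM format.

01:15

1 March 2024 is a Friday, so Sundays fall on 3, 10, 17, 24, 31; the last is March 31.
1 October 2024 is a Tuesday, so the first Monday is October 7 and the third is October 21.
18 October 2024 lies within the daylight-saving period (31 March – 21 October), so Ethis District is on daylight time, UTC−09:00.
21:15 Ethis District + 9h = 06:15 UTC (rolling into the next day, 19 October 2024).
Soleph Province has no daylight saving, so its offset is UTC−05:00 year-round.
06:15 UTC − 5h = 01:15 Soleph Province.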